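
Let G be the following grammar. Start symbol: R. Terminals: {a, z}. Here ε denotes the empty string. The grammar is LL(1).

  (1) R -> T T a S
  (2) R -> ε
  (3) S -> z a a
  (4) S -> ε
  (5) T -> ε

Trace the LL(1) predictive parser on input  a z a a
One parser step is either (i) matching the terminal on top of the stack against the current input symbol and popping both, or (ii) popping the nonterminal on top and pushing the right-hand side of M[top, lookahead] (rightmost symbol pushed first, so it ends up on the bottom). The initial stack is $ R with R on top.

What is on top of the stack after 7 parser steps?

a

step 1: stack=$ R  input=a z a a $  — expand R -> T T a S
step 2: stack=$ S a T T  input=a z a a $  — expand T -> ε
step 3: stack=$ S a T  input=a z a a $  — expand T -> ε
step 4: stack=$ S a  input=a z a a $  — match a
step 5: stack=$ S  input=z a a $  — expand S -> z a a
step 6: stack=$ a a z  input=z a a $  — match z
step 7: stack=$ a a  input=a a $  — match a
Stack after step 7: $ a (top = a).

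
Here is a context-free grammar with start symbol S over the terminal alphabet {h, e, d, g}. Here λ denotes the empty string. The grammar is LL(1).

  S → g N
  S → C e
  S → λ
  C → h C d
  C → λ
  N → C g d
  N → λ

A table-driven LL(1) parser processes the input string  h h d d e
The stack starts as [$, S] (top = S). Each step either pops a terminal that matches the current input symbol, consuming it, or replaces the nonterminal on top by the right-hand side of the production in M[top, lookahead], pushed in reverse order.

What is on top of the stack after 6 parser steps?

step 1: stack=$ S  input=h h d d e $  — expand S → C e
step 2: stack=$ e C  input=h h d d e $  — expand C → h C d
step 3: stack=$ e d C h  input=h h d d e $  — match h
step 4: stack=$ e d C  input=h d d e $  — expand C → h C d
step 5: stack=$ e d d C h  input=h d d e $  — match h
step 6: stack=$ e d d C  input=d d e $  — expand C → λ
Stack after step 6: $ e d d (top = d).

d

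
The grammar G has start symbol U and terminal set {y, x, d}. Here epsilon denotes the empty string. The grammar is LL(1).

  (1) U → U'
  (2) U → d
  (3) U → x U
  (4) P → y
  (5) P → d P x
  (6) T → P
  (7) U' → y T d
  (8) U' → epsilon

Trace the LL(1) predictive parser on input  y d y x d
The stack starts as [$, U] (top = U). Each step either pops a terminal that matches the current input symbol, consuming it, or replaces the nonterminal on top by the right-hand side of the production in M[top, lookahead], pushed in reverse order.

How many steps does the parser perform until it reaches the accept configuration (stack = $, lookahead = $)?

10

step 1: stack=$ U  input=y d y x d $  — expand U → U'
step 2: stack=$ U'  input=y d y x d $  — expand U' → y T d
step 3: stack=$ d T y  input=y d y x d $  — match y
step 4: stack=$ d T  input=d y x d $  — expand T → P
step 5: stack=$ d P  input=d y x d $  — expand P → d P x
step 6: stack=$ d x P d  input=d y x d $  — match d
step 7: stack=$ d x P  input=y x d $  — expand P → y
step 8: stack=$ d x y  input=y x d $  — match y
step 9: stack=$ d x  input=x d $  — match x
step 10: stack=$ d  input=d $  — match d
Accept reached after 10 steps.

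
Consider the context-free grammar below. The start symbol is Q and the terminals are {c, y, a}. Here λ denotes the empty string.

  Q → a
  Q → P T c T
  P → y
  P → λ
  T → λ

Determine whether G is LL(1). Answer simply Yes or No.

FIRST(Q) = {a, c, y}
FIRST(P) = {λ, y}
FIRST(T) = {λ}
FOLLOW(Q) = {$}
FOLLOW(P) = {c}
FOLLOW(T) = {$, c}
Each cell of M receives at most one production.

Yes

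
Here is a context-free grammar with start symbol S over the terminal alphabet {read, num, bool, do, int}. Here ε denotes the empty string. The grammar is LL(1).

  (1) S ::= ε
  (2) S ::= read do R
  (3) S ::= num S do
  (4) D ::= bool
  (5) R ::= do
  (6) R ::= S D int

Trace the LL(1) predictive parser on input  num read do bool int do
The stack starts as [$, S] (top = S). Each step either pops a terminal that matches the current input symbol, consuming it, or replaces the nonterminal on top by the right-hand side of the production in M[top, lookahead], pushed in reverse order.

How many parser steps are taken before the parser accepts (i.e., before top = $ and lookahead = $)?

11

      Stack           Input                      Action
   1  $ S             num read do bool int do $  expand S ::= num S do
   2  $ do S num      num read do bool int do $  match num
   3  $ do S          read do bool int do $      expand S ::= read do R
   4  $ do R do read  read do bool int do $      match read
   5  $ do R do       do bool int do $           match do
   6  $ do R          bool int do $              expand R ::= S D int
   7  $ do int D S    bool int do $              expand S ::= ε
   8  $ do int D      bool int do $              expand D ::= bool
   9  $ do int bool   bool int do $              match bool
  10  $ do int        int do $                   match int
  11  $ do            do $                       match do
Accept reached after 11 steps.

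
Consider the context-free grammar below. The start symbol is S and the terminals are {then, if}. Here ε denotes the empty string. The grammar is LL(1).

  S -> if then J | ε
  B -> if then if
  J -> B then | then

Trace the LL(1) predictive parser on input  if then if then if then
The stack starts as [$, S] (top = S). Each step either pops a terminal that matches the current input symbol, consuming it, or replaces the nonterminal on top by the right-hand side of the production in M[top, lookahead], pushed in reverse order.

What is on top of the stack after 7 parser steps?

if

     Stack              Input                      Action
  1  $ S                if then if then if then $  expand S -> if then J
  2  $ J then if        if then if then if then $  match if
  3  $ J then           then if then if then $     match then
  4  $ J                if then if then $          expand J -> B then
  5  $ then B           if then if then $          expand B -> if then if
  6  $ then if then if  if then if then $          match if
  7  $ then if then     then if then $             match then
Stack after step 7: $ then if (top = if).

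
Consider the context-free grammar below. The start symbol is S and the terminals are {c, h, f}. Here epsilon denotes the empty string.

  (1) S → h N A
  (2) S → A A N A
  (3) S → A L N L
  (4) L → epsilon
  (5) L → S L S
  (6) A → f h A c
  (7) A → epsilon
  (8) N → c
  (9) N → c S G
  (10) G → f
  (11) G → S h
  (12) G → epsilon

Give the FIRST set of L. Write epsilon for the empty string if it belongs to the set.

FIRST(A) = {epsilon, f}
FIRST(N) = {c}
FIRST(S) = {c, f, h}  (via A A N A, A L N L)
FIRST(L) = {epsilon, c, f, h}  (via S L S)
FIRST(G) = {epsilon, c, f, h}  (via S h)

{epsilon, c, f, h}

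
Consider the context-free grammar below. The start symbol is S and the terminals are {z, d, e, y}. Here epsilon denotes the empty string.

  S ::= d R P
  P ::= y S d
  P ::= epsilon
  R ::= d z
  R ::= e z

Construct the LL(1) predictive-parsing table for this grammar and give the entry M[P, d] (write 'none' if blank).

FIRST(S) = {d}
FIRST(P) = {epsilon, y}
FIRST(R) = {d, e}
FOLLOW(S) includes $ since S is the start symbol.
FOLLOW(S): in P::=y S d, S is followed by d with FIRST {d}. Thus FOLLOW(S) = {$, d}.
FOLLOW(P): in S::=d R P, the suffix after P is empty, so FOLLOW(P) ⊇ FOLLOW(S) = {$, d}. Thus FOLLOW(P) = {$, d}.
For P ::= y S d: FIRST(y S d) = {y}, so it goes in M[P, t] for t ∈ {y}.
For P ::= epsilon: FIRST(epsilon) = {epsilon}, so it goes in M[P, t] for t ∈ {}; since epsilon ∈ FIRST, also for every t ∈ FOLLOW(P) = {$, d}.

P ::= epsilon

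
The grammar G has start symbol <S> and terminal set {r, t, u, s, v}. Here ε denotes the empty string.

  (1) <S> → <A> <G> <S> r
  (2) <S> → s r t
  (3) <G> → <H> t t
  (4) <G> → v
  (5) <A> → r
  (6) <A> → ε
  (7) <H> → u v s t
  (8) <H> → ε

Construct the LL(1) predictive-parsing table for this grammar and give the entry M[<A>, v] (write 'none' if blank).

FIRST(<A>) = {ε, r}
FIRST(<H>) = {ε, u}
FIRST(<G>) = {t, u, v}  (via <H> t t)
FIRST(<S>) = {r, s, t, u, v}  (via <A> <G> <S> r)
FOLLOW(<S>) includes $ since <S> is the start symbol.
FOLLOW(<A>): in <S>→<A> <G> <S> r, <A> is followed by <G> <S> r with FIRST {t, u, v}. Thus FOLLOW(<A>) = {t, u, v}.
For <A> → r: FIRST(r) = {r}, so it goes in M[<A>, t] for t ∈ {r}.
For <A> → ε: FIRST(ε) = {ε}, so it goes in M[<A>, t] for t ∈ {}; since ε ∈ FIRST, also for every t ∈ FOLLOW(<A>) = {t, u, v}.

<A> → ε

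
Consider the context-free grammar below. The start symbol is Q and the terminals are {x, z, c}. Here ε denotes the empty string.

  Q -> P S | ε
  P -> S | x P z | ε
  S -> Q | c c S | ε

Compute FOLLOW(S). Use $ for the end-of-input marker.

{$, c, x, z}

FIRST(Q): from Q->P S we get {ε, c, x}; from Q->ε we get {ε}. So FIRST(Q) = {ε, c, x}.
FIRST(S): from S->Q we get {ε, c, x}; from S->c c S we get {c}; from S->ε we get {ε}. So FIRST(S) = {ε, c, x}.
FIRST(P): from P->S we get {ε, c, x}; from P->x P z we get {x}; from P->ε we get {ε}. So FIRST(P) = {ε, c, x}.
FOLLOW(Q) includes $ since Q is the start symbol.
FOLLOW(Q): in S->Q, the suffix after Q is empty, so FOLLOW(Q) ⊇ FOLLOW(S) = {$, c, x, z}. Thus FOLLOW(Q) = {$, c, x, z}.
FOLLOW(P): in Q->P S, P is followed by S with FIRST {ε, c, x}; in Q->P S, the suffix after P is nullable, so FOLLOW(P) ⊇ FOLLOW(Q) = {$, c, x, z}; in P->x P z, P is followed by z with FIRST {z}. Thus FOLLOW(P) = {$, c, x, z}.
FOLLOW(S): in Q->P S, the suffix after S is empty, so FOLLOW(S) ⊇ FOLLOW(Q) = {$, c, x, z}; in P->S, the suffix after S is empty, so FOLLOW(S) ⊇ FOLLOW(P) = {$, c, x, z}; in S->c c S, the suffix after S is empty (adds nothing new). Thus FOLLOW(S) = {$, c, x, z}.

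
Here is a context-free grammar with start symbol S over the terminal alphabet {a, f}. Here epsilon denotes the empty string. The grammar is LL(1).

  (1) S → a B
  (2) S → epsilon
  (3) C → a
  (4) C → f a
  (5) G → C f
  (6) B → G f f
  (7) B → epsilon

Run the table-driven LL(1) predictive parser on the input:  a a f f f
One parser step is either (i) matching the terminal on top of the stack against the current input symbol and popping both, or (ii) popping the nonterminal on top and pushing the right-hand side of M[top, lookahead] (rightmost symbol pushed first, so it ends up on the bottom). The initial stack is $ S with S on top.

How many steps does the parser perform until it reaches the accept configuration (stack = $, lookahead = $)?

     Stack      Input        Action
  1  $ S        a a f f f $  expand S → a B
  2  $ B a      a a f f f $  match a
  3  $ B        a f f f $    expand B → G f f
  4  $ f f G    a f f f $    expand G → C f
  5  $ f f f C  a f f f $    expand C → a
  6  $ f f f a  a f f f $    match a
  7  $ f f f    f f f $      match f
  8  $ f f      f f $        match f
  9  $ f        f $          match f
Accept reached after 9 steps.

9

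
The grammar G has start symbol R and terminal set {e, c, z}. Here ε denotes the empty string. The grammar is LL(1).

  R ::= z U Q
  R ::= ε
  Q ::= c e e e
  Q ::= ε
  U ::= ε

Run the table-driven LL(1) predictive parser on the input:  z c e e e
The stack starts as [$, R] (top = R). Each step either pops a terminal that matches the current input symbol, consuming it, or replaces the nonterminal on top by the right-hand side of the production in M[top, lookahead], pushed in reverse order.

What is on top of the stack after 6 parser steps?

step 1: stack=$ R  input=z c e e e $  — expand R ::= z U Q
step 2: stack=$ Q U z  input=z c e e e $  — match z
step 3: stack=$ Q U  input=c e e e $  — expand U ::= ε
step 4: stack=$ Q  input=c e e e $  — expand Q ::= c e e e
step 5: stack=$ e e e c  input=c e e e $  — match c
step 6: stack=$ e e e  input=e e e $  — match e
Stack after step 6: $ e e (top = e).

e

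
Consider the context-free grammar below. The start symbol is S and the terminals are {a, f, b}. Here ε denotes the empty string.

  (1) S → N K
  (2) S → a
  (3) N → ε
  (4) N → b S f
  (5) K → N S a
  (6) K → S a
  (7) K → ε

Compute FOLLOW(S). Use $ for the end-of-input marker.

{$, a, f}

FIRST(N): from N→ε we get {ε}; from N→b S f we get {b}. So FIRST(N) = {ε, b}.
FIRST(S): from S→N K we get {ε, a, b}; from S→a we get {a}. So FIRST(S) = {ε, a, b}.
FIRST(K): from K→N S a we get {a, b}; from K→S a we get {a, b}; from K→ε we get {ε}. So FIRST(K) = {ε, a, b}.
FOLLOW(S) includes $ since S is the start symbol.
FOLLOW(S): in N→b S f, S is followed by f with FIRST {f}; in K→N S a, S is followed by a with FIRST {a}; in K→S a, S is followed by a with FIRST {a}. Thus FOLLOW(S) = {$, a, f}.
FOLLOW(N): in S→N K, N is followed by K with FIRST {ε, a, b}; in S→N K, the suffix after N is nullable, so FOLLOW(N) ⊇ FOLLOW(S) = {$, a, f}; in K→N S a, N is followed by S a with FIRST {a, b}. Thus FOLLOW(N) = {$, a, b, f}.
FOLLOW(K): in S→N K, the suffix after K is empty, so FOLLOW(K) ⊇ FOLLOW(S) = {$, a, f}. Thus FOLLOW(K) = {$, a, f}.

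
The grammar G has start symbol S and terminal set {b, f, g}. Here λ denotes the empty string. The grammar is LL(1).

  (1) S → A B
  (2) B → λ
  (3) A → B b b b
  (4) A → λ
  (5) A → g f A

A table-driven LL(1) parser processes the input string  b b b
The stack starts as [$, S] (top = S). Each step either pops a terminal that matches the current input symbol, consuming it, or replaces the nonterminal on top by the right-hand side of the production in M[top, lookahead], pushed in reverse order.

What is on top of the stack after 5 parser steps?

b

step 1: stack=$ S  input=b b b $  — expand S → A B
step 2: stack=$ B A  input=b b b $  — expand A → B b b b
step 3: stack=$ B b b b B  input=b b b $  — expand B → λ
step 4: stack=$ B b b b  input=b b b $  — match b
step 5: stack=$ B b b  input=b b $  — match b
Stack after step 5: $ B b (top = b).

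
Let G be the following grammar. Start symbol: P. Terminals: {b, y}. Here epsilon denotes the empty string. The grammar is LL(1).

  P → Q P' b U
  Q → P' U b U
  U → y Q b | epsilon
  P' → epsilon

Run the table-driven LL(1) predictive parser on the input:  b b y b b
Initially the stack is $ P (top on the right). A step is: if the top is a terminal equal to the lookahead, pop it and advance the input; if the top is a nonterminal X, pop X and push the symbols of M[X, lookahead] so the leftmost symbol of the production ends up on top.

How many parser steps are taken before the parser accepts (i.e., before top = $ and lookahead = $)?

16

step 1: stack=$ P  input=b b y b b $  — expand P → Q P' b U
step 2: stack=$ U b P' Q  input=b b y b b $  — expand Q → P' U b U
step 3: stack=$ U b P' U b U P'  input=b b y b b $  — expand P' → epsilon
step 4: stack=$ U b P' U b U  input=b b y b b $  — expand U → epsilon
step 5: stack=$ U b P' U b  input=b b y b b $  — match b
step 6: stack=$ U b P' U  input=b y b b $  — expand U → epsilon
step 7: stack=$ U b P'  input=b y b b $  — expand P' → epsilon
step 8: stack=$ U b  input=b y b b $  — match b
step 9: stack=$ U  input=y b b $  — expand U → y Q b
step 10: stack=$ b Q y  input=y b b $  — match y
step 11: stack=$ b Q  input=b b $  — expand Q → P' U b U
step 12: stack=$ b U b U P'  input=b b $  — expand P' → epsilon
step 13: stack=$ b U b U  input=b b $  — expand U → epsilon
step 14: stack=$ b U b  input=b b $  — match b
step 15: stack=$ b U  input=b $  — expand U → epsilon
step 16: stack=$ b  input=b $  — match b
Accept reached after 16 steps.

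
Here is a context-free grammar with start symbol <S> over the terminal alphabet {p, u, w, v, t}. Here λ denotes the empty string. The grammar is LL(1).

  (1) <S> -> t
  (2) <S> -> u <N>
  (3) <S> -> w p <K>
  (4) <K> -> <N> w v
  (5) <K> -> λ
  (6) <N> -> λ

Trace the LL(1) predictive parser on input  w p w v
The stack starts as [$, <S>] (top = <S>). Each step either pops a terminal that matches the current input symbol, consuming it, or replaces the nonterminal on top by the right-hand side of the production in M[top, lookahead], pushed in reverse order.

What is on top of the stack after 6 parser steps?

v

     Stack      Input      Action
  1  $ <S>      w p w v $  expand <S> -> w p <K>
  2  $ <K> p w  w p w v $  match w
  3  $ <K> p    p w v $    match p
  4  $ <K>      w v $      expand <K> -> <N> w v
  5  $ v w <N>  w v $      expand <N> -> λ
  6  $ v w      w v $      match w
Stack after step 6: $ v (top = v).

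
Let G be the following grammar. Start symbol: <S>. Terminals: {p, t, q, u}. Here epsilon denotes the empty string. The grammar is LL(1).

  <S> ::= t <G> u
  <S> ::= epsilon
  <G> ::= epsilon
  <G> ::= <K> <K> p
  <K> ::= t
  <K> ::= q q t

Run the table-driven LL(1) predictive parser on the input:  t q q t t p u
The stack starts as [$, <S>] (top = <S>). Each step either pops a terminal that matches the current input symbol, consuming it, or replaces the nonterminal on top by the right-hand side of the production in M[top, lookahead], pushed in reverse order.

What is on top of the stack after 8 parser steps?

t

step 1: stack=$ <S>  input=t q q t t p u $  — expand <S> ::= t <G> u
step 2: stack=$ u <G> t  input=t q q t t p u $  — match t
step 3: stack=$ u <G>  input=q q t t p u $  — expand <G> ::= <K> <K> p
step 4: stack=$ u p <K> <K>  input=q q t t p u $  — expand <K> ::= q q t
step 5: stack=$ u p <K> t q q  input=q q t t p u $  — match q
step 6: stack=$ u p <K> t q  input=q t t p u $  — match q
step 7: stack=$ u p <K> t  input=t t p u $  — match t
step 8: stack=$ u p <K>  input=t p u $  — expand <K> ::= t
Stack after step 8: $ u p t (top = t).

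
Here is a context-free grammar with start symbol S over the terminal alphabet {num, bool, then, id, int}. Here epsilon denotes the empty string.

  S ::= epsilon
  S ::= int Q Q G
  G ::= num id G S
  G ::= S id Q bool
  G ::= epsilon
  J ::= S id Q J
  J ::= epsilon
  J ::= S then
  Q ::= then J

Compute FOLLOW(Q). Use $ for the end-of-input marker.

{$, bool, id, int, num, then}

FIRST(S): from S::=epsilon we get {epsilon}; from S::=int Q Q G we get {int}. So FIRST(S) = {epsilon, int}.
FIRST(Q): from Q::=then J we get {then}. So FIRST(Q) = {then}.
FIRST(G): from G::=num id G S we get {num}; from G::=S id Q bool we get {id, int}; from G::=epsilon we get {epsilon}. So FIRST(G) = {epsilon, id, int, num}.
FIRST(J): from J::=S id Q J we get {id, int}; from J::=epsilon we get {epsilon}; from J::=S then we get {int, then}. So FIRST(J) = {epsilon, id, int, then}.
FOLLOW(S) includes $ since S is the start symbol.
FOLLOW(S): in G::=num id G S, the suffix after S is empty, so FOLLOW(S) ⊇ FOLLOW(G) = {$, id, int, then}; in G::=S id Q bool, S is followed by id Q bool with FIRST {id}; in J::=S id Q J, S is followed by id Q J with FIRST {id}; in J::=S then, S is followed by then with FIRST {then}. Thus FOLLOW(S) = {$, id, int, then}.
FOLLOW(G): in S::=int Q Q G, the suffix after G is empty, so FOLLOW(G) ⊇ FOLLOW(S) = {$, id, int, then}; in G::=num id G S, G is followed by S with FIRST {epsilon, int}; in G::=num id G S, the suffix after G is nullable (adds nothing new). Thus FOLLOW(G) = {$, id, int, then}.
FOLLOW(J): in J::=S id Q J, the suffix after J is empty (adds nothing new); in Q::=then J, the suffix after J is empty, so FOLLOW(J) ⊇ FOLLOW(Q) = {$, bool, id, int, num, then}. Thus FOLLOW(J) = {$, bool, id, int, num, then}.
FOLLOW(Q): in S::=int Q Q G (occurrence 1), Q is followed by Q G with FIRST {then}; in S::=int Q Q G (occurrence 2), Q is followed by G with FIRST {epsilon, id, int, num}; in S::=int Q Q G (occurrence 2), the suffix after Q is nullable, so FOLLOW(Q) ⊇ FOLLOW(S) = {$, id, int, then}; in G::=S id Q bool, Q is followed by bool with FIRST {bool}; in J::=S id Q J, Q is followed by J with FIRST {epsilon, id, int, then}; in J::=S id Q J, the suffix after Q is nullable, so FOLLOW(Q) ⊇ FOLLOW(J) = {$, bool, id, int, num, then}. Thus FOLLOW(Q) = {$, bool, id, int, num, then}.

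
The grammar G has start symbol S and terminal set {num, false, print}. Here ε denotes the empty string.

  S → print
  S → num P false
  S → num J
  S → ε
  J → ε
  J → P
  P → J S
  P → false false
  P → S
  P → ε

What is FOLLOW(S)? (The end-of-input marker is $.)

{$, false, num, print}

FIRST(S) = {ε, num, print}
FIRST(J) = {ε, false, num, print}  (via P)
FIRST(P) = {ε, false, num, print}  (via J S, S)
FOLLOW(S) includes $ since S is the start symbol.
FOLLOW(S): in P→J S, the suffix after S is empty, so FOLLOW(S) ⊇ FOLLOW(P) = {$, false, num, print}; in P→S, the suffix after S is empty, so FOLLOW(S) ⊇ FOLLOW(P) = {$, false, num, print}. Thus FOLLOW(S) = {$, false, num, print}.
FOLLOW(J): in S→num J, the suffix after J is empty, so FOLLOW(J) ⊇ FOLLOW(S) = {$, false, num, print}; in P→J S, J is followed by S with FIRST {ε, num, print}; in P→J S, the suffix after J is nullable, so FOLLOW(J) ⊇ FOLLOW(P) = {$, false, num, print}. Thus FOLLOW(J) = {$, false, num, print}.
FOLLOW(P): in S→num P false, P is followed by false with FIRST {false}; in J→P, the suffix after P is empty, so FOLLOW(P) ⊇ FOLLOW(J) = {$, false, num, print}. Thus FOLLOW(P) = {$, false, num, print}.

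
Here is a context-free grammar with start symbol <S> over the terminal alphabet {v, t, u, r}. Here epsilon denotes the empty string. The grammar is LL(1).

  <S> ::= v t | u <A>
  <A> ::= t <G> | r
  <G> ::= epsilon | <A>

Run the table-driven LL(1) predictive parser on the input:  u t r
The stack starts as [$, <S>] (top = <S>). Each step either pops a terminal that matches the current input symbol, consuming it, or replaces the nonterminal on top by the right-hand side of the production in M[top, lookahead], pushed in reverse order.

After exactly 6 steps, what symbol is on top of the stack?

r

step 1: stack=$ <S>  input=u t r $  — expand <S> ::= u <A>
step 2: stack=$ <A> u  input=u t r $  — match u
step 3: stack=$ <A>  input=t r $  — expand <A> ::= t <G>
step 4: stack=$ <G> t  input=t r $  — match t
step 5: stack=$ <G>  input=r $  — expand <G> ::= <A>
step 6: stack=$ <A>  input=r $  — expand <A> ::= r
Stack after step 6: $ r (top = r).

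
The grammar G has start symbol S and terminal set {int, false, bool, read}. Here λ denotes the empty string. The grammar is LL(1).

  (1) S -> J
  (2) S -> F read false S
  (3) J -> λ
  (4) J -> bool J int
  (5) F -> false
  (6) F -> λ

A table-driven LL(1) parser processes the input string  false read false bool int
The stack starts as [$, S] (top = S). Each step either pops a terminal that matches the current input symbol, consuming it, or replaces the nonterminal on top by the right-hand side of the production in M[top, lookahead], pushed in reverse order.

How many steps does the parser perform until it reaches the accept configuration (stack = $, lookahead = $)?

10

      Stack                 Input                        Action
   1  $ S                   false read false bool int $  expand S -> F read false S
   2  $ S false read F      false read false bool int $  expand F -> false
   3  $ S false read false  false read false bool int $  match false
   4  $ S false read        read false bool int $        match read
   5  $ S false             false bool int $             match false
   6  $ S                   bool int $                   expand S -> J
   7  $ J                   bool int $                   expand J -> bool J int
   8  $ int J bool          bool int $                   match bool
   9  $ int J               int $                        expand J -> λ
  10  $ int                 int $                        match int
Accept reached after 10 steps.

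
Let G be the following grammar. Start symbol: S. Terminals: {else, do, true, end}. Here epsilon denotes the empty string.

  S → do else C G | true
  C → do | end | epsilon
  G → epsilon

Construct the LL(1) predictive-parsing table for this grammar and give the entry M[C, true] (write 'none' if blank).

FIRST(S): from S→do else C G we get {do}; from S→true we get {true}. So FIRST(S) = {do, true}.
FIRST(C): from C→do we get {do}; from C→end we get {end}; from C→epsilon we get {epsilon}. So FIRST(C) = {epsilon, do, end}.
FIRST(G): from G→epsilon we get {epsilon}. So FIRST(G) = {epsilon}.
FOLLOW(S) includes $ since S is the start symbol.
FOLLOW(S): S appears on no right-hand side. Thus FOLLOW(S) = {$}.
FOLLOW(C): in S→do else C G, C is followed by G with FIRST {epsilon}; in S→do else C G, the suffix after C is nullable, so FOLLOW(C) ⊇ FOLLOW(S) = {$}. Thus FOLLOW(C) = {$}.
For C → do: FIRST(do) = {do}, so it goes in M[C, t] for t ∈ {do}.
For C → end: FIRST(end) = {end}, so it goes in M[C, t] for t ∈ {end}.
For C → epsilon: FIRST(epsilon) = {epsilon}, so it goes in M[C, t] for t ∈ {}; since epsilon ∈ FIRST, also for every t ∈ FOLLOW(C) = {$}.
None of these place a production in M[C, true].

none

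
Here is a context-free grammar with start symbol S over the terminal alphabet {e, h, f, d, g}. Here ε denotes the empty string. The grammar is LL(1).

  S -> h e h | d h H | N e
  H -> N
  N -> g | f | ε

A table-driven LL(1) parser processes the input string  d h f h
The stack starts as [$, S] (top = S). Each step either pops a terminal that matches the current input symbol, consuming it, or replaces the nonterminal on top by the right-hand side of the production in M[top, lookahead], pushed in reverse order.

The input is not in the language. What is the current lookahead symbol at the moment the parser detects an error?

step 1: stack=$ S  input=d h f h $  — expand S -> d h H
step 2: stack=$ H h d  input=d h f h $  — match d
step 3: stack=$ H h  input=h f h $  — match h
step 4: stack=$ H  input=f h $  — expand H -> N
step 5: stack=$ N  input=f h $  — expand N -> f
step 6: stack=$ f  input=f h $  — match f
step 7: stack=$  input=h $  — error: stack empty but input remains

h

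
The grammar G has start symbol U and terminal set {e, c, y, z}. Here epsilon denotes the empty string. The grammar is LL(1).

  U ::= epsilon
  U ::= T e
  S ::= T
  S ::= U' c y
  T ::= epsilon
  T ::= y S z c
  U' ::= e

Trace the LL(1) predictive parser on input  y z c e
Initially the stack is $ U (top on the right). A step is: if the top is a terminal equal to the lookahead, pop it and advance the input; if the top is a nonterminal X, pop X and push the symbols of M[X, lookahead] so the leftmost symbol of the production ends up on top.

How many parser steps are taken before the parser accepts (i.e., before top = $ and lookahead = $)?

     Stack        Input      Action
  1  $ U          y z c e $  expand U ::= T e
  2  $ e T        y z c e $  expand T ::= y S z c
  3  $ e c z S y  y z c e $  match y
  4  $ e c z S    z c e $    expand S ::= T
  5  $ e c z T    z c e $    expand T ::= epsilon
  6  $ e c z      z c e $    match z
  7  $ e c        c e $      match c
  8  $ e          e $        match e
Accept reached after 8 steps.

8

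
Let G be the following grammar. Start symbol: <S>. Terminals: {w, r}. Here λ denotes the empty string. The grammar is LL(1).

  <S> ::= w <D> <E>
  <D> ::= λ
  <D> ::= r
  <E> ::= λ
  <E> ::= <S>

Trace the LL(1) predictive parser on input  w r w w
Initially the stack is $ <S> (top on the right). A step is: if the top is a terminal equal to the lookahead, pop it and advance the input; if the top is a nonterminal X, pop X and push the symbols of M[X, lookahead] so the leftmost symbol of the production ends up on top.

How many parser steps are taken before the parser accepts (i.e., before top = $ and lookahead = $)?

13

step 1: stack=$ <S>  input=w r w w $  — expand <S> ::= w <D> <E>
step 2: stack=$ <E> <D> w  input=w r w w $  — match w
step 3: stack=$ <E> <D>  input=r w w $  — expand <D> ::= r
step 4: stack=$ <E> r  input=r w w $  — match r
step 5: stack=$ <E>  input=w w $  — expand <E> ::= <S>
step 6: stack=$ <S>  input=w w $  — expand <S> ::= w <D> <E>
step 7: stack=$ <E> <D> w  input=w w $  — match w
step 8: stack=$ <E> <D>  input=w $  — expand <D> ::= λ
step 9: stack=$ <E>  input=w $  — expand <E> ::= <S>
step 10: stack=$ <S>  input=w $  — expand <S> ::= w <D> <E>
step 11: stack=$ <E> <D> w  input=w $  — match w
step 12: stack=$ <E> <D>  input=$  — expand <D> ::= λ
step 13: stack=$ <E>  input=$  — expand <E> ::= λ
Accept reached after 13 steps.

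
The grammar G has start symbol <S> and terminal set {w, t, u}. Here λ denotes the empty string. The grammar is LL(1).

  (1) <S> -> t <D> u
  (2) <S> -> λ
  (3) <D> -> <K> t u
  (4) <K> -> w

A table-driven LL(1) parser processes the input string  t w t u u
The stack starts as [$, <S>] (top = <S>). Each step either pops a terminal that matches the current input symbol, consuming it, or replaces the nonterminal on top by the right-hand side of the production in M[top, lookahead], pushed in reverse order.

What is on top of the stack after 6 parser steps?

     Stack        Input        Action
  1  $ <S>        t w t u u $  expand <S> -> t <D> u
  2  $ u <D> t    t w t u u $  match t
  3  $ u <D>      w t u u $    expand <D> -> <K> t u
  4  $ u u t <K>  w t u u $    expand <K> -> w
  5  $ u u t w    w t u u $    match w
  6  $ u u t      t u u $      match t
Stack after step 6: $ u u (top = u).

u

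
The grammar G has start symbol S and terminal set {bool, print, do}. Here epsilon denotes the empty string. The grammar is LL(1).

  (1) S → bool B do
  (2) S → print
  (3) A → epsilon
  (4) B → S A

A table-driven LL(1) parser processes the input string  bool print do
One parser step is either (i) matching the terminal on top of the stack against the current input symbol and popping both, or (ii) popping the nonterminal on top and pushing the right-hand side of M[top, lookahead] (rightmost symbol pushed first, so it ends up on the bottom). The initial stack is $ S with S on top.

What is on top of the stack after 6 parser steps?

step 1: stack=$ S  input=bool print do $  — expand S → bool B do
step 2: stack=$ do B bool  input=bool print do $  — match bool
step 3: stack=$ do B  input=print do $  — expand B → S A
step 4: stack=$ do A S  input=print do $  — expand S → print
step 5: stack=$ do A print  input=print do $  — match print
step 6: stack=$ do A  input=do $  — expand A → epsilon
Stack after step 6: $ do (top = do).

do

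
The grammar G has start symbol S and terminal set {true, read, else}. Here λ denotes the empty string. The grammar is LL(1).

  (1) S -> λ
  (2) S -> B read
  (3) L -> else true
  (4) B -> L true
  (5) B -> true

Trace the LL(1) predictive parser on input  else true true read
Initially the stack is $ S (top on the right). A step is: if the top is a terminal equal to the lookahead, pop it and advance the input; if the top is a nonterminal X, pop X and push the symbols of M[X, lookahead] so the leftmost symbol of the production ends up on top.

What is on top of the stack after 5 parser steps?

step 1: stack=$ S  input=else true true read $  — expand S -> B read
step 2: stack=$ read B  input=else true true read $  — expand B -> L true
step 3: stack=$ read true L  input=else true true read $  — expand L -> else true
step 4: stack=$ read true true else  input=else true true read $  — match else
step 5: stack=$ read true true  input=true true read $  — match true
Stack after step 5: $ read true (top = true).

true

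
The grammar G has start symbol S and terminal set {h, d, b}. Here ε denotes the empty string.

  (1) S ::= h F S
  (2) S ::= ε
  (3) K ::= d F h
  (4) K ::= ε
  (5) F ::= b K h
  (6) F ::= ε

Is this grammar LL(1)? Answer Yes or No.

Yes

FIRST(S) = {ε, h}
FIRST(K) = {ε, d}
FIRST(F) = {ε, b}
FOLLOW(S) = {$}
FOLLOW(K) = {h}
FOLLOW(F) = {$, h}
Each cell of M receives at most one production.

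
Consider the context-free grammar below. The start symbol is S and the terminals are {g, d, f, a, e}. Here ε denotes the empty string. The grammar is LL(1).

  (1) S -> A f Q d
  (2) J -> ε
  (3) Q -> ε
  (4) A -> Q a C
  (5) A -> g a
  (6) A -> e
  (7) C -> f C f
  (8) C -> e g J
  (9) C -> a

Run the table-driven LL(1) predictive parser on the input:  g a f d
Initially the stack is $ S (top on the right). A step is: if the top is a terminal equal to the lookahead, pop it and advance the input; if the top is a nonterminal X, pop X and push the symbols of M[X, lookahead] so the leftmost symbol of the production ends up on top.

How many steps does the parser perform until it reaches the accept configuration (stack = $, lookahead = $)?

7

     Stack        Input      Action
  1  $ S          g a f d $  expand S -> A f Q d
  2  $ d Q f A    g a f d $  expand A -> g a
  3  $ d Q f a g  g a f d $  match g
  4  $ d Q f a    a f d $    match a
  5  $ d Q f      f d $      match f
  6  $ d Q        d $        expand Q -> ε
  7  $ d          d $        match d
Accept reached after 7 steps.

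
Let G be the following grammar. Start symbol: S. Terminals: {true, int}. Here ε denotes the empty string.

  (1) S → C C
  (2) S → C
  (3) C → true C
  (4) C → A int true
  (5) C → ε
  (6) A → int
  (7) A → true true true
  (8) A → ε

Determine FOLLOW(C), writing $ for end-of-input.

{$, int, true}

FIRST(A): from A→int we get {int}; from A→true true true we get {true}; from A→ε we get {ε}. So FIRST(A) = {ε, int, true}.
FIRST(C): from C→true C we get {true}; from C→A int true we get {int, true}; from C→ε we get {ε}. So FIRST(C) = {ε, int, true}.
FIRST(S): from S→C C we get {ε, int, true}; from S→C we get {ε, int, true}. So FIRST(S) = {ε, int, true}.
FOLLOW(S) includes $ since S is the start symbol.
FOLLOW(S): S appears on no right-hand side. Thus FOLLOW(S) = {$}.
FOLLOW(C): in S→C C (occurrence 1), C is followed by C with FIRST {ε, int, true}; in S→C C (occurrence 1), the suffix after C is nullable, so FOLLOW(C) ⊇ FOLLOW(S) = {$}; in S→C C (occurrence 2), the suffix after C is empty, so FOLLOW(C) ⊇ FOLLOW(S) = {$}; in S→C, the suffix after C is empty, so FOLLOW(C) ⊇ FOLLOW(S) = {$}; in C→true C, the suffix after C is empty (adds nothing new). Thus FOLLOW(C) = {$, int, true}.
FOLLOW(A): in C→A int true, A is followed by int true with FIRST {int}. Thus FOLLOW(A) = {int}.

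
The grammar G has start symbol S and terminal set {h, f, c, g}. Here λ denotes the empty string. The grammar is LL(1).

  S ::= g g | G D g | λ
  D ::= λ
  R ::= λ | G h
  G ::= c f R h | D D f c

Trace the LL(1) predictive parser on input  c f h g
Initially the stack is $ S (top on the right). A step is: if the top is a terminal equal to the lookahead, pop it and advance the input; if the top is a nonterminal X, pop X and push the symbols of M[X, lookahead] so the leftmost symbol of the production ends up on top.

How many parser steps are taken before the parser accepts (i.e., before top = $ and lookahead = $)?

step 1: stack=$ S  input=c f h g $  — expand S ::= G D g
step 2: stack=$ g D G  input=c f h g $  — expand G ::= c f R h
step 3: stack=$ g D h R f c  input=c f h g $  — match c
step 4: stack=$ g D h R f  input=f h g $  — match f
step 5: stack=$ g D h R  input=h g $  — expand R ::= λ
step 6: stack=$ g D h  input=h g $  — match h
step 7: stack=$ g D  input=g $  — expand D ::= λ
step 8: stack=$ g  input=g $  — match g
Accept reached after 8 steps.

8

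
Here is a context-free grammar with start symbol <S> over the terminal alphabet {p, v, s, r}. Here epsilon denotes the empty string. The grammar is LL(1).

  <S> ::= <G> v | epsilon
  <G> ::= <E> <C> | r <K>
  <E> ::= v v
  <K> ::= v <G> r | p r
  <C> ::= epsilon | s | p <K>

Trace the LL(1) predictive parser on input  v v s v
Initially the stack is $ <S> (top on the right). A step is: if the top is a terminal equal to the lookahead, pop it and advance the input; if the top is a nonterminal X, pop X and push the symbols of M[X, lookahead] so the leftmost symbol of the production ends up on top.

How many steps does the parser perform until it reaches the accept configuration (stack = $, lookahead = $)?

8

     Stack        Input      Action
  1  $ <S>        v v s v $  expand <S> ::= <G> v
  2  $ v <G>      v v s v $  expand <G> ::= <E> <C>
  3  $ v <C> <E>  v v s v $  expand <E> ::= v v
  4  $ v <C> v v  v v s v $  match v
  5  $ v <C> v    v s v $    match v
  6  $ v <C>      s v $      expand <C> ::= s
  7  $ v s        s v $      match s
  8  $ v          v $        match v
Accept reached after 8 steps.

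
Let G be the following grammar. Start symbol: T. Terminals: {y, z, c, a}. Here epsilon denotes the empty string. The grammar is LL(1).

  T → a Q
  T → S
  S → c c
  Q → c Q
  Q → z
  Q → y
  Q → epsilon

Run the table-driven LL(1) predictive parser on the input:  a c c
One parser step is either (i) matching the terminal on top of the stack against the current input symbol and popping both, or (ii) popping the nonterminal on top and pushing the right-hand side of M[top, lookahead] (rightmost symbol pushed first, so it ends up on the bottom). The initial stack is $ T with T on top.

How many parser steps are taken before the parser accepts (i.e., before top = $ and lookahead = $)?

step 1: stack=$ T  input=a c c $  — expand T → a Q
step 2: stack=$ Q a  input=a c c $  — match a
step 3: stack=$ Q  input=c c $  — expand Q → c Q
step 4: stack=$ Q c  input=c c $  — match c
step 5: stack=$ Q  input=c $  — expand Q → c Q
step 6: stack=$ Q c  input=c $  — match c
step 7: stack=$ Q  input=$  — expand Q → epsilon
Accept reached after 7 steps.

7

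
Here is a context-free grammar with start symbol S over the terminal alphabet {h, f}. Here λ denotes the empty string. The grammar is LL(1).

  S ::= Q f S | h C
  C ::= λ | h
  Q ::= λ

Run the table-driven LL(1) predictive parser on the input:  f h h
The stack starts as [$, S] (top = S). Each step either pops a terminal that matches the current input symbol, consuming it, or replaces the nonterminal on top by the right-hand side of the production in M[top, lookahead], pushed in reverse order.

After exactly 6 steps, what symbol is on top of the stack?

step 1: stack=$ S  input=f h h $  — expand S ::= Q f S
step 2: stack=$ S f Q  input=f h h $  — expand Q ::= λ
step 3: stack=$ S f  input=f h h $  — match f
step 4: stack=$ S  input=h h $  — expand S ::= h C
step 5: stack=$ C h  input=h h $  — match h
step 6: stack=$ C  input=h $  — expand C ::= h
Stack after step 6: $ h (top = h).

h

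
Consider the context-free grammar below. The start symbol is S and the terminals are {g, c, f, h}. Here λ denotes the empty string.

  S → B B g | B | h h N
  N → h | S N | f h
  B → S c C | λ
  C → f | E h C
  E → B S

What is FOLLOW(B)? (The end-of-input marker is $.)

{$, c, f, g, h}

FIRST(S) = {λ, c, g, h}  (via B B g, B)
FIRST(N) = {c, f, g, h}  (via S N)
FIRST(B) = {λ, c, g, h}  (via S c C)
FIRST(E) = {λ, c, g, h}  (via B S)
FIRST(C) = {c, f, g, h}  (via E h C)
FOLLOW(S) includes $ since S is the start symbol.
FOLLOW(E): in C→E h C, E is followed by h C with FIRST {h}. Thus FOLLOW(E) = {h}.
FOLLOW(S): in N→S N, S is followed by N with FIRST {c, f, g, h}; in B→S c C, S is followed by c C with FIRST {c}; in E→B S, the suffix after S is empty, so FOLLOW(S) ⊇ FOLLOW(E) = {h}. Thus FOLLOW(S) = {$, c, f, g, h}.
FOLLOW(N): in S→h h N, the suffix after N is empty, so FOLLOW(N) ⊇ FOLLOW(S) = {$, c, f, g, h}; in N→S N, the suffix after N is empty (adds nothing new). Thus FOLLOW(N) = {$, c, f, g, h}.
FOLLOW(B): in S→B B g (occurrence 1), B is followed by B g with FIRST {c, g, h}; in S→B B g (occurrence 2), B is followed by g with FIRST {g}; in S→B, the suffix after B is empty, so FOLLOW(B) ⊇ FOLLOW(S) = {$, c, f, g, h}; in E→B S, B is followed by S with FIRST {λ, c, g, h}; in E→B S, the suffix after B is nullable, so FOLLOW(B) ⊇ FOLLOW(E) = {h}. Thus FOLLOW(B) = {$, c, f, g, h}.
FOLLOW(C): in B→S c C, the suffix after C is empty, so FOLLOW(C) ⊇ FOLLOW(B) = {$, c, f, g, h}; in C→E h C, the suffix after C is empty (adds nothing new). Thus FOLLOW(C) = {$, c, f, g, h}.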